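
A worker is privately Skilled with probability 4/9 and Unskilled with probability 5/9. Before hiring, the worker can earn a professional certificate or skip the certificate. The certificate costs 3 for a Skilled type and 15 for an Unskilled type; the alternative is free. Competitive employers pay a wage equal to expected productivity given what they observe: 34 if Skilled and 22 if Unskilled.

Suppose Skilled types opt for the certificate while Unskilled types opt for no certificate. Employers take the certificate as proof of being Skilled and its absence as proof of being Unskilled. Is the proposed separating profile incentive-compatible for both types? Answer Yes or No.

Yes

Under these beliefs, the certificate earns wage 34 and no certificate earns wage 22.
Skilled: the certificate nets 34 − 3 = 31; no certificate nets 22. Skilled prefers the certificate.
Unskilled: the certificate nets 34 − 15 = 19; no certificate nets 22. Unskilled prefers no certificate.
Neither type deviates, so the separating profile is an equilibrium.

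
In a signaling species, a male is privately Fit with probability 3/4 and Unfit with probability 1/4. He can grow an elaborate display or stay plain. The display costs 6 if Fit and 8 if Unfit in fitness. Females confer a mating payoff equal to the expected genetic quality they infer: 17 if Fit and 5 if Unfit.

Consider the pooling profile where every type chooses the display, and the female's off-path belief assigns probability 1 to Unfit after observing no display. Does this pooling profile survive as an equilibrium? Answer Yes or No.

On path, the female holds the prior and pays 3/4·17 + 1/4·5 = 14. Off path (no display), believing Unfit, it pays 5.
Fit: the display nets 14 − 6 = 8; no display nets 5. Fit stays.
Unfit: the display nets 14 − 8 = 6; no display nets 5. Unfit stays.
No type deviates, so pooling is sustained.

Yes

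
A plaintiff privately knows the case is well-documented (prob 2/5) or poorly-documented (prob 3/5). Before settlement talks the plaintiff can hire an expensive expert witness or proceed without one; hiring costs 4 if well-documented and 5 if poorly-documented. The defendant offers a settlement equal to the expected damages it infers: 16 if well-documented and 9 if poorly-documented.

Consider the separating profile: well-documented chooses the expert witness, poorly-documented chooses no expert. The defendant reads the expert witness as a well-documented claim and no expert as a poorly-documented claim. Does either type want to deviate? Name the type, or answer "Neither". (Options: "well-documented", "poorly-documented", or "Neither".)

poorly-documented

The expert witness pays 16; no expert pays 9.
well-documented: assigned the expert witness, nets 16 − 4 = 12; deviating to no expert nets 9.
poorly-documented: assigned no expert, nets 9; deviating to the expert witness nets 16 − 5 = 11.
The poorly-documented type gains 2 by deviating.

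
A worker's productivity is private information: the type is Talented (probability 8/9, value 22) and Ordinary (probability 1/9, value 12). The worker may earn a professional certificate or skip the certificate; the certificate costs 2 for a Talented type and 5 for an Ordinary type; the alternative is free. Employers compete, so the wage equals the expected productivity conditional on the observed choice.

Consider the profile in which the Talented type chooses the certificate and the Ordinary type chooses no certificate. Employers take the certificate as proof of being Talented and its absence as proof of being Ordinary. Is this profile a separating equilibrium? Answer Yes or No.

Under these beliefs, the certificate earns wage 22 and no certificate earns wage 12.
Talented: the certificate nets 22 − 2 = 20; no certificate nets 12. Talented prefers the certificate.
Ordinary: the certificate nets 22 − 5 = 17; no certificate nets 12. Ordinary would deviate to the certificate.
Ordinary has a profitable deviation, so the profile is not an equilibrium.

No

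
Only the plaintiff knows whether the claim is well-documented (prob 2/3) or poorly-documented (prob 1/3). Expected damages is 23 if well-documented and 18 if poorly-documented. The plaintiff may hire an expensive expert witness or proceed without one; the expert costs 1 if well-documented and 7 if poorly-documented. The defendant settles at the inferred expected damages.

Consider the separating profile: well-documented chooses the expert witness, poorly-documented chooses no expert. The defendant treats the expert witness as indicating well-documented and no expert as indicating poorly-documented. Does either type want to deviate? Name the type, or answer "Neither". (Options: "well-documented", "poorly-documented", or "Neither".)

Neither

The expert witness pays 23; no expert pays 18.
well-documented: assigned the expert witness, nets 23 − 1 = 22; deviating to no expert nets 18.
poorly-documented: assigned no expert, nets 18; deviating to the expert witness nets 23 − 7 = 16.
Both types strictly prefer their assigned action; no profitable deviation.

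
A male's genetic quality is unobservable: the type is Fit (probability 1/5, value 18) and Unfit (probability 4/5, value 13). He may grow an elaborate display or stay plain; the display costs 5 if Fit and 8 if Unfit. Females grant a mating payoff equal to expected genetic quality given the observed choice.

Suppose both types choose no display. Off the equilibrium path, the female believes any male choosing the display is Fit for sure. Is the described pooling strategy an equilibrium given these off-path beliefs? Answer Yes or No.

On path, the female holds the prior and pays 1/5·18 + 4/5·13 = 14. Off path (the display), believing Fit, it pays 18.
Fit: no display nets 14; the display nets 18 − 5 = 13. Fit stays.
Unfit: no display nets 14; the display nets 18 − 8 = 10. Unfit stays.
No type deviates, so pooling is sustained.

Yes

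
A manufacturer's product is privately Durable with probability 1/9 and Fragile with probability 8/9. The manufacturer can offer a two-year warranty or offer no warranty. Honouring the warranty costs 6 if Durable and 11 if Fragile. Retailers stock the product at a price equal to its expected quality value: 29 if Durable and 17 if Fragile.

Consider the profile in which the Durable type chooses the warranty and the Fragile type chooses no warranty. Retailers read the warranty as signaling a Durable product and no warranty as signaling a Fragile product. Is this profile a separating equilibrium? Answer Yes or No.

No

Under these beliefs, the warranty earns price 29 and no warranty earns price 17.
Durable: the warranty nets 29 − 6 = 23; no warranty nets 17. Durable prefers the warranty.
Fragile: the warranty nets 29 − 11 = 18; no warranty nets 17. Fragile would deviate to the warranty.
Fragile has a profitable deviation, so the profile is not an equilibrium.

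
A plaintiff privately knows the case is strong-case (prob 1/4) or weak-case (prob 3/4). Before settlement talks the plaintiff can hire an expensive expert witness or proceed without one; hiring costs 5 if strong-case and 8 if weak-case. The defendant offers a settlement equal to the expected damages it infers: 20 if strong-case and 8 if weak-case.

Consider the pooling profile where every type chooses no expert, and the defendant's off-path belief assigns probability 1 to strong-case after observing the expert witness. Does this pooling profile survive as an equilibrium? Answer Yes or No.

No

On path, the defendant holds the prior and pays 1/4·20 + 3/4·8 = 11. Off path (the expert witness), believing strong-case, it pays 20.
strong-case: no expert nets 11; the expert witness nets 20 − 5 = 15. strong-case would deviate.
weak-case: no expert nets 11; the expert witness nets 20 − 8 = 12. weak-case would deviate.
A type deviates, so pooling fails.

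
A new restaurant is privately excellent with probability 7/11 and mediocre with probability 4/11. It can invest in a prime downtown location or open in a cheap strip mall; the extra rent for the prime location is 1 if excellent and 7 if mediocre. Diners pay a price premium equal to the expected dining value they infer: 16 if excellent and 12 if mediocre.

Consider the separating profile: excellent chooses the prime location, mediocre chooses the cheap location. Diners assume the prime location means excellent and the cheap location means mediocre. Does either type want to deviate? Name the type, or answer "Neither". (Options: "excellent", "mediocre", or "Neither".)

Neither

The prime location pays 16; the cheap location pays 12.
excellent: assigned the prime location, nets 16 − 1 = 15; deviating to the cheap location nets 12.
mediocre: assigned the cheap location, nets 12; deviating to the prime location nets 16 − 7 = 9.
Both types strictly prefer their assigned action; no profitable deviation.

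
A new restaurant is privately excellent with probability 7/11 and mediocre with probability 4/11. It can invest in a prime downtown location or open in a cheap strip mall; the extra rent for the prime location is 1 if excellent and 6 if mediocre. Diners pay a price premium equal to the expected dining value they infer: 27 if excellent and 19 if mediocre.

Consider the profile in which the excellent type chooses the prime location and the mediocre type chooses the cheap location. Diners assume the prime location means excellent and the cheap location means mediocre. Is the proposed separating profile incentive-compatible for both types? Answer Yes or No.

No

Under these beliefs, the prime location earns price premium 27 and the cheap location earns price premium 19.
excellent: the prime location nets 27 − 1 = 26; the cheap location nets 19. excellent prefers the prime location.
mediocre: the prime location nets 27 − 6 = 21; the cheap location nets 19. mediocre would deviate to the prime location.
mediocre has a profitable deviation, so the profile is not an equilibrium.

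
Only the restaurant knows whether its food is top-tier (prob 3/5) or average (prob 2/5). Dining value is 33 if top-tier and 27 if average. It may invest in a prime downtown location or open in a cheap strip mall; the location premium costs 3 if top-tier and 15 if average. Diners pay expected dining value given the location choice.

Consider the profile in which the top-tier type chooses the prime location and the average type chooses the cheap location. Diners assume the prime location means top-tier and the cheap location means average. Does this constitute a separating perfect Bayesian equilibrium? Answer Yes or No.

Yes

Under these beliefs, the prime location earns price premium 33 and the cheap location earns price premium 27.
top-tier: the prime location nets 33 − 3 = 30; the cheap location nets 27. top-tier prefers the prime location.
average: the prime location nets 33 − 15 = 18; the cheap location nets 27. average prefers the cheap location.
Neither type deviates, so the separating profile is an equilibrium.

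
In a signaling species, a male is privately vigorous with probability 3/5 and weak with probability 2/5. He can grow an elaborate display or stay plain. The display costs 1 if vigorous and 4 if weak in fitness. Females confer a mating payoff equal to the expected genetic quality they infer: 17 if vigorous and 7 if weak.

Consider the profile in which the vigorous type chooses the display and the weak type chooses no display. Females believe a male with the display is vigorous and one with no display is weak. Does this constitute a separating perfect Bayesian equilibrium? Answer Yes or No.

Under these beliefs, the display earns mating payoff 17 and no display earns mating payoff 7.
vigorous: the display nets 17 − 1 = 16; no display nets 7. vigorous prefers the display.
weak: the display nets 17 − 4 = 13; no display nets 7. weak would deviate to the display.
weak has a profitable deviation, so the profile is not an equilibrium.

No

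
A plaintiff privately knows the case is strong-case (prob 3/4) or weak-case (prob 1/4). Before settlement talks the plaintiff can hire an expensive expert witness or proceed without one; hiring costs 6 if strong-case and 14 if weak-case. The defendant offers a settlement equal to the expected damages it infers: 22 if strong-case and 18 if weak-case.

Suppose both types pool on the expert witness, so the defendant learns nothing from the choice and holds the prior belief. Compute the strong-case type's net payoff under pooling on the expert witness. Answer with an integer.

Pooled settlement = 3/4·22 + 1/4·18 = 21.
strong-case pays cost 6 for the expert witness, so net payoff = 21 − 6 = 15.

15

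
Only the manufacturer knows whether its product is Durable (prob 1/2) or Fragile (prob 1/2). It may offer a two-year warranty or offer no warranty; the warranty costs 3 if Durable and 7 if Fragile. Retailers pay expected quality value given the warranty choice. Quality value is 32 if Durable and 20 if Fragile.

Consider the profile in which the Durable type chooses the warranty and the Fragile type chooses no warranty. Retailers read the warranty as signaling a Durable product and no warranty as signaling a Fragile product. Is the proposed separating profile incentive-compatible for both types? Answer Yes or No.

No

Under these beliefs, the warranty earns price 32 and no warranty earns price 20.
Durable: the warranty nets 32 − 3 = 29; no warranty nets 20. Durable prefers the warranty.
Fragile: the warranty nets 32 − 7 = 25; no warranty nets 20. Fragile would deviate to the warranty.
Fragile has a profitable deviation, so the profile is not an equilibrium.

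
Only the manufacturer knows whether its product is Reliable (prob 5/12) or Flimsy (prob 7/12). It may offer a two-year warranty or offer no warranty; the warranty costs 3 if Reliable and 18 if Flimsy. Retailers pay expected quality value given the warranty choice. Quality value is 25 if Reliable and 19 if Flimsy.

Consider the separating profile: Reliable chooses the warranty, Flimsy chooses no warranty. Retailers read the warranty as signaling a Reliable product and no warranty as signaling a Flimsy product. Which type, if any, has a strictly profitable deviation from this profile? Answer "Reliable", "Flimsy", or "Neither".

Neither

The warranty pays 25; no warranty pays 19.
Reliable: assigned the warranty, nets 25 − 3 = 22; deviating to no warranty nets 19.
Flimsy: assigned no warranty, nets 19; deviating to the warranty nets 25 − 18 = 7.
Both types strictly prefer their assigned action; no profitable deviation.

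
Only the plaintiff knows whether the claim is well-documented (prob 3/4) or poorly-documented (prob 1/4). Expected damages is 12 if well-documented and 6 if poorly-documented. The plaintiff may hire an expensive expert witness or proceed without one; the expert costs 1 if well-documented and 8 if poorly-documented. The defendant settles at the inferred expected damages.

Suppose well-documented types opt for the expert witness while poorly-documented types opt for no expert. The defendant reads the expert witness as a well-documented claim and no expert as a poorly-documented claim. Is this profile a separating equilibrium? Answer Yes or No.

Under these beliefs, the expert witness earns settlement 12 and no expert earns settlement 6.
well-documented: the expert witness nets 12 − 1 = 11; no expert nets 6. well-documented prefers the expert witness.
poorly-documented: the expert witness nets 12 − 8 = 4; no expert nets 6. poorly-documented prefers no expert.
Neither type deviates, so the separating profile is an equilibrium.

Yes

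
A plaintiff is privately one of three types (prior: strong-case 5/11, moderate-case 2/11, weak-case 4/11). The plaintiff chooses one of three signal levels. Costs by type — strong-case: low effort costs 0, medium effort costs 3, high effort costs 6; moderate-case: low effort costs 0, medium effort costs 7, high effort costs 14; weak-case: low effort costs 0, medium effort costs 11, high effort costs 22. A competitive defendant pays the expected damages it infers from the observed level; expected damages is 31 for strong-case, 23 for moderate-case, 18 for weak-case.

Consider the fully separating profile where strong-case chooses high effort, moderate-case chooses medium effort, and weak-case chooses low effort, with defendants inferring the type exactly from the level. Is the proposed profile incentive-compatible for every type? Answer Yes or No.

No

Separating settlements: high effort → 31, medium effort → 23, low effort → 18.
strong-case (assigned high effort): low effort: 18 − 0 = 18; medium effort: 23 − 3 = 20; high effort: 31 − 6 = 25. strong-case stays.
moderate-case (assigned medium effort): low effort: 18 − 0 = 18; medium effort: 23 − 7 = 16; high effort: 31 − 14 = 17. moderate-case prefers low effort.
weak-case (assigned low effort): low effort: 18 − 0 = 18; medium effort: 23 − 11 = 12; high effort: 31 − 22 = 9. weak-case stays.
At least one type deviates; the separating profile fails.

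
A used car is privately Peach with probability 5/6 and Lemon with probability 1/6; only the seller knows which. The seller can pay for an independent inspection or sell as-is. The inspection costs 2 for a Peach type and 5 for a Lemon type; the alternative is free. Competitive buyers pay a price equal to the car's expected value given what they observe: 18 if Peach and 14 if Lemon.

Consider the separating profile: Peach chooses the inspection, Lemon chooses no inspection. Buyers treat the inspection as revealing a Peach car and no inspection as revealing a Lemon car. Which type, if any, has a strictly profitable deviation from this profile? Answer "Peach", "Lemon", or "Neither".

Neither

The inspection pays 18; no inspection pays 14.
Peach: assigned the inspection, nets 18 − 2 = 16; deviating to no inspection nets 14.
Lemon: assigned no inspection, nets 14; deviating to the inspection nets 18 − 5 = 13.
Both types strictly prefer their assigned action; no profitable deviation.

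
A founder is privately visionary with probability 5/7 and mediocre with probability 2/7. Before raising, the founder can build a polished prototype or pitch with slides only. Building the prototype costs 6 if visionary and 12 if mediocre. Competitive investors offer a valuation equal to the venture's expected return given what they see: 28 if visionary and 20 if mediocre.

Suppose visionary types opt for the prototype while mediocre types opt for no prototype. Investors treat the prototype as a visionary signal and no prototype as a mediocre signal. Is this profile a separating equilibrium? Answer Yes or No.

Yes

Under these beliefs, the prototype earns valuation 28 and no prototype earns valuation 20.
visionary: the prototype nets 28 − 6 = 22; no prototype nets 20. visionary prefers the prototype.
mediocre: the prototype nets 28 − 12 = 16; no prototype nets 20. mediocre prefers no prototype.
Neither type deviates, so the separating profile is an equilibrium.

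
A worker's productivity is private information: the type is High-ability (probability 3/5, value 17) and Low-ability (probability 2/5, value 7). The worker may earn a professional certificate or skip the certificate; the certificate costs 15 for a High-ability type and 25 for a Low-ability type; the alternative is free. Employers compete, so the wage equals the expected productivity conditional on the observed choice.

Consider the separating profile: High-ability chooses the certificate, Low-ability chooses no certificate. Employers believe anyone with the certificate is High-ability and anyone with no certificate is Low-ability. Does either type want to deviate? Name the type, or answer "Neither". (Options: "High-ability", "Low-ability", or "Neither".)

High-ability

The certificate pays 17; no certificate pays 7.
High-ability: assigned the certificate, nets 17 − 15 = 2; deviating to no certificate nets 7.
Low-ability: assigned no certificate, nets 7; deviating to the certificate nets 17 − 25 = -8.
The High-ability type gains 5 by deviating.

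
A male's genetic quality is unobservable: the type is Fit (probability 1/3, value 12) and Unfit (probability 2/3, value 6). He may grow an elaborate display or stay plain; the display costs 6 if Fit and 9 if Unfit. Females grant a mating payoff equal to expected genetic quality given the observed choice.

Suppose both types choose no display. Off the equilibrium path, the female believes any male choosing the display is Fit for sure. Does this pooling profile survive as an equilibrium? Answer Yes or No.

On path, the female holds the prior and pays 1/3·12 + 2/3·6 = 8. Off path (the display), believing Fit, it pays 12.
Fit: no display nets 8; the display nets 12 − 6 = 6. Fit stays.
Unfit: no display nets 8; the display nets 12 − 9 = 3. Unfit stays.
No type deviates, so pooling is sustained.

Yes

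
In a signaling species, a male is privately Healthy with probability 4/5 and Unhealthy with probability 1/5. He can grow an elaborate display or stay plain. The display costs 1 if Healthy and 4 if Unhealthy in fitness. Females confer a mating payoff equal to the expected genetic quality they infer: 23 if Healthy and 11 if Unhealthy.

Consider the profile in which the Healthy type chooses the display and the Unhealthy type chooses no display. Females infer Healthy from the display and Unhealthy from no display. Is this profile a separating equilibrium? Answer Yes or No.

No

Under these beliefs, the display earns mating payoff 23 and no display earns mating payoff 11.
Healthy: the display nets 23 − 1 = 22; no display nets 11. Healthy prefers the display.
Unhealthy: the display nets 23 − 4 = 19; no display nets 11. Unhealthy would deviate to the display.
Unhealthy has a profitable deviation, so the profile is not an equilibrium.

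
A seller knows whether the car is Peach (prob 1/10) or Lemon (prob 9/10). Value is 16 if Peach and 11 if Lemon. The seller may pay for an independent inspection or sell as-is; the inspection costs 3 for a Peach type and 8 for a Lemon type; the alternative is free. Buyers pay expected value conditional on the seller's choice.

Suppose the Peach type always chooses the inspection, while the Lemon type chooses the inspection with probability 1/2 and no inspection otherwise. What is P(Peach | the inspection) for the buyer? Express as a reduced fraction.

P(the inspection) = (1/10)·1 + (9/10)·(1/2) = 11/20.
By Bayes' rule, P(Peach | the inspection) = (1/10) / (11/20) = 2/11.

2/11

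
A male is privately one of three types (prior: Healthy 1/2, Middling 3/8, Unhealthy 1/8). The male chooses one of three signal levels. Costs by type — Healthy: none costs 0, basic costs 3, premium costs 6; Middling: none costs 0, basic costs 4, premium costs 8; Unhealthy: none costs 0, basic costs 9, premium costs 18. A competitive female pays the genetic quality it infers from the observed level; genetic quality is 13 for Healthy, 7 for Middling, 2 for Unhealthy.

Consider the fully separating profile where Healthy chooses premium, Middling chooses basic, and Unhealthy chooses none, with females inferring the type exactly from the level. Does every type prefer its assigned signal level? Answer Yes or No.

Separating mating payoffs: premium → 13, basic → 7, none → 2.
Healthy (assigned premium): none: 2 − 0 = 2; basic: 7 − 3 = 4; premium: 13 − 6 = 7. Healthy stays.
Middling (assigned basic): none: 2 − 0 = 2; basic: 7 − 4 = 3; premium: 13 − 8 = 5. Middling prefers premium.
Unhealthy (assigned none): none: 2 − 0 = 2; basic: 7 − 9 = -2; premium: 13 − 18 = -5. Unhealthy stays.
At least one type deviates; the separating profile fails.

No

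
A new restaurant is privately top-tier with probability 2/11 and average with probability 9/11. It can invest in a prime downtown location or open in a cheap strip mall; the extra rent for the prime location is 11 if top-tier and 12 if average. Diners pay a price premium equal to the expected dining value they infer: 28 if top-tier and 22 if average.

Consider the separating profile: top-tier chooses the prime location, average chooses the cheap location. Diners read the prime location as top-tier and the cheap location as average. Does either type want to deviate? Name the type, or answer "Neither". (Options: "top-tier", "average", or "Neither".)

The prime location pays 28; the cheap location pays 22.
top-tier: assigned the prime location, nets 28 − 11 = 17; deviating to the cheap location nets 22.
average: assigned the cheap location, nets 22; deviating to the prime location nets 28 − 12 = 16.
The top-tier type gains 5 by deviating.

top-tier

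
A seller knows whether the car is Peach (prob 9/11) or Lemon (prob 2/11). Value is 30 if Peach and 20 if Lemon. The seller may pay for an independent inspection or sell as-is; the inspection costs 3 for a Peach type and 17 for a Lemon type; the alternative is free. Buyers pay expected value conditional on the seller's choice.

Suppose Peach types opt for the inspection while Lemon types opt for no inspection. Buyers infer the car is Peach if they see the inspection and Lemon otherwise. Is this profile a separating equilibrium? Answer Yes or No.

Yes

Under these beliefs, the inspection earns price 30 and no inspection earns price 20.
Peach: the inspection nets 30 − 3 = 27; no inspection nets 20. Peach prefers the inspection.
Lemon: the inspection nets 30 − 17 = 13; no inspection nets 20. Lemon prefers no inspection.
Neither type deviates, so the separating profile is an equilibrium.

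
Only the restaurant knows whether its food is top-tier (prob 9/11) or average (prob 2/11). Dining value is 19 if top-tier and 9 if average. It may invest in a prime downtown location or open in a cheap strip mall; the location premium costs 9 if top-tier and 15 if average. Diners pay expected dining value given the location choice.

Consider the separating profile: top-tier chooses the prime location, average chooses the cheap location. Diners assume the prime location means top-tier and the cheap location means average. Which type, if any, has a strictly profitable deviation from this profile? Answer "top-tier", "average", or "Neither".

The prime location pays 19; the cheap location pays 9.
top-tier: assigned the prime location, nets 19 − 9 = 10; deviating to the cheap location nets 9.
average: assigned the cheap location, nets 9; deviating to the prime location nets 19 − 15 = 4.
Both types strictly prefer their assigned action; no profitable deviation.

Neither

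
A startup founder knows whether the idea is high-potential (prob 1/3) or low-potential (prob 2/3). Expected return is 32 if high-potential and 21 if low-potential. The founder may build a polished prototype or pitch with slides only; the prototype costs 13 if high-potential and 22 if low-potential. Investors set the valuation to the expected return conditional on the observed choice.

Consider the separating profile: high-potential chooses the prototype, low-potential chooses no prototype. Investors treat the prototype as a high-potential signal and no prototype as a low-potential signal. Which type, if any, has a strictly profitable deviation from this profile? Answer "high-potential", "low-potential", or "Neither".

high-potential

The prototype pays 32; no prototype pays 21.
high-potential: assigned the prototype, nets 32 − 13 = 19; deviating to no prototype nets 21.
low-potential: assigned no prototype, nets 21; deviating to the prototype nets 32 − 22 = 10.
The high-potential type gains 2 by deviating.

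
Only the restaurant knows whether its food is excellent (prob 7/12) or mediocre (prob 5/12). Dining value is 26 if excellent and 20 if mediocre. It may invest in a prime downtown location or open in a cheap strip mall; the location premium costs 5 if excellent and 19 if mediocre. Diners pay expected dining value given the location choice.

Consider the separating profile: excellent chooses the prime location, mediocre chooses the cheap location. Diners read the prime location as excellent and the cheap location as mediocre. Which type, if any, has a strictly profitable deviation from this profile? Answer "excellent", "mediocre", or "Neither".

The prime location pays 26; the cheap location pays 20.
excellent: assigned the prime location, nets 26 − 5 = 21; deviating to the cheap location nets 20.
mediocre: assigned the cheap location, nets 20; deviating to the prime location nets 26 − 19 = 7.
Both types strictly prefer their assigned action; no profitable deviation.

Neither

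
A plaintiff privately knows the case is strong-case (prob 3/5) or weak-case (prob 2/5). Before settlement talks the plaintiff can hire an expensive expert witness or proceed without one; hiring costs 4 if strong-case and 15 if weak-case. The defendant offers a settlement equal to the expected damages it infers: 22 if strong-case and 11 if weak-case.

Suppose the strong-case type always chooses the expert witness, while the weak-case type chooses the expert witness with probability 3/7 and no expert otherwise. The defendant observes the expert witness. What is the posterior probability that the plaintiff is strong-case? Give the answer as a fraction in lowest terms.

P(the expert witness) = (3/5)·1 + (2/5)·(3/7) = 27/35.
By Bayes' rule, P(strong-case | the expert witness) = (3/5) / (27/35) = 7/9.

7/9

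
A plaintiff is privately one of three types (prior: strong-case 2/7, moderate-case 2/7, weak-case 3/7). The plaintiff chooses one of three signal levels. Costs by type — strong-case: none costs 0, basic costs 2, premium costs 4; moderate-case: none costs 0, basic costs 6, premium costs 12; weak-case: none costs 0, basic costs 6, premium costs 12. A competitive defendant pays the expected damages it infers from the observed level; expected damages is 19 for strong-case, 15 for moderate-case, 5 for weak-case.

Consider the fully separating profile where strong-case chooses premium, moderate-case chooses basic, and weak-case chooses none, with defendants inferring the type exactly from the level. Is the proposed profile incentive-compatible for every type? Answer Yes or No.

No

Separating settlements: premium → 19, basic → 15, none → 5.
strong-case (assigned premium): none: 5 − 0 = 5; basic: 15 − 2 = 13; premium: 19 − 4 = 15. strong-case stays.
moderate-case (assigned basic): none: 5 − 0 = 5; basic: 15 − 6 = 9; premium: 19 − 12 = 7. moderate-case stays.
weak-case (assigned none): none: 5 − 0 = 5; basic: 15 − 6 = 9; premium: 19 − 12 = 7. weak-case prefers basic.
At least one type deviates; the separating profile fails.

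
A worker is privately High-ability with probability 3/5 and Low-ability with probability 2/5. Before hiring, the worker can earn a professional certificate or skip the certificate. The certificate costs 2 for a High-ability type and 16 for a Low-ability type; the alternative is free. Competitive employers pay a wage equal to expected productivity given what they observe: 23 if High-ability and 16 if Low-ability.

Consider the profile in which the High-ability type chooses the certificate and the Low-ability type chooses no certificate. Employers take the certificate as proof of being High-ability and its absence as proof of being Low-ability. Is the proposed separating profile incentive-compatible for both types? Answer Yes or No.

Yes

Under these beliefs, the certificate earns wage 23 and no certificate earns wage 16.
High-ability: the certificate nets 23 − 2 = 21; no certificate nets 16. High-ability prefers the certificate.
Low-ability: the certificate nets 23 − 16 = 7; no certificate nets 16. Low-ability prefers no certificate.
Neither type deviates, so the separating profile is an equilibrium.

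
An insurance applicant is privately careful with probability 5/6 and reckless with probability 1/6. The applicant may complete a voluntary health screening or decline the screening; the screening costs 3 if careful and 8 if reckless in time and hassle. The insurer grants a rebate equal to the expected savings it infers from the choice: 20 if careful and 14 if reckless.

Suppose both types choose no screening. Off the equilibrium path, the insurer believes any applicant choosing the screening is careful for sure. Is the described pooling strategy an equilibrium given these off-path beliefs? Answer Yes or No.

Yes

On path, the insurer holds the prior and pays 5/6·20 + 1/6·14 = 19. Off path (the screening), believing careful, it pays 20.
careful: no screening nets 19; the screening nets 20 − 3 = 17. careful stays.
reckless: no screening nets 19; the screening nets 20 − 8 = 12. reckless stays.
No type deviates, so pooling is sustained.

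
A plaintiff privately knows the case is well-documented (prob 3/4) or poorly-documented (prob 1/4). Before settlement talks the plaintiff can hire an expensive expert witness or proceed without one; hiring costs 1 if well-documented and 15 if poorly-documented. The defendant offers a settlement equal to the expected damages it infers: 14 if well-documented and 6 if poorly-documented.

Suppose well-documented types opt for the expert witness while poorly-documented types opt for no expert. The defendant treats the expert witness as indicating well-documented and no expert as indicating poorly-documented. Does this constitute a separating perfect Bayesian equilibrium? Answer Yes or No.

Yes

Under these beliefs, the expert witness earns settlement 14 and no expert earns settlement 6.
well-documented: the expert witness nets 14 − 1 = 13; no expert nets 6. well-documented prefers the expert witness.
poorly-documented: the expert witness nets 14 − 15 = -1; no expert nets 6. poorly-documented prefers no expert.
Neither type deviates, so the separating profile is an equilibrium.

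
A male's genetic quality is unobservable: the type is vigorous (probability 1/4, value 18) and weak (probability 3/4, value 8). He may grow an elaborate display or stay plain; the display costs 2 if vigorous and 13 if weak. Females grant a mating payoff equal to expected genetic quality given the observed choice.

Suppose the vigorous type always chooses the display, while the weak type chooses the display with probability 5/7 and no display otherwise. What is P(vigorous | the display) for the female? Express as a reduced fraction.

P(the display) = (1/4)·1 + (3/4)·(5/7) = 11/14.
By Bayes' rule, P(vigorous | the display) = (1/4) / (11/14) = 7/22.

7/22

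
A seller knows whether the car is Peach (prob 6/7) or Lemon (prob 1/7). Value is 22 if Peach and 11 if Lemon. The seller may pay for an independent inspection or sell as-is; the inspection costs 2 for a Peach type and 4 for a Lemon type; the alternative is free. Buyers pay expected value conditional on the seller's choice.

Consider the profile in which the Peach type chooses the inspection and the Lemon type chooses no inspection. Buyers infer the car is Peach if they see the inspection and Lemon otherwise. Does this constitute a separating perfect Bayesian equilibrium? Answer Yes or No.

Under these beliefs, the inspection earns price 22 and no inspection earns price 11.
Peach: the inspection nets 22 − 2 = 20; no inspection nets 11. Peach prefers the inspection.
Lemon: the inspection nets 22 − 4 = 18; no inspection nets 11. Lemon would deviate to the inspection.
Lemon has a profitable deviation, so the profile is not an equilibrium.

No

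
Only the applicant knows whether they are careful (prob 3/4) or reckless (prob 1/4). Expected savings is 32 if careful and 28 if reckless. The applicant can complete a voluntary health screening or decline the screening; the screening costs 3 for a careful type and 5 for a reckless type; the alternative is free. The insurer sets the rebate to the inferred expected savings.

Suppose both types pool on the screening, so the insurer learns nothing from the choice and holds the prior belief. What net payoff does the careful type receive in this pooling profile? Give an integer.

28

Pooled rebate = 3/4·32 + 1/4·28 = 31.
careful pays cost 3 for the screening, so net payoff = 31 − 3 = 28.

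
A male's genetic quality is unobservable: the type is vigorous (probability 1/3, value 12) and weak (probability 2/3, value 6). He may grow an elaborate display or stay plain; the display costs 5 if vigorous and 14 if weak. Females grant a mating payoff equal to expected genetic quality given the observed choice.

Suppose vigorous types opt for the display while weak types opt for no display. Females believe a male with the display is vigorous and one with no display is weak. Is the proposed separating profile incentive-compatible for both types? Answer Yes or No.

Under these beliefs, the display earns mating payoff 12 and no display earns mating payoff 6.
vigorous: the display nets 12 − 5 = 7; no display nets 6. vigorous prefers the display.
weak: the display nets 12 − 14 = -2; no display nets 6. weak prefers no display.
Neither type deviates, so the separating profile is an equilibrium.

Yes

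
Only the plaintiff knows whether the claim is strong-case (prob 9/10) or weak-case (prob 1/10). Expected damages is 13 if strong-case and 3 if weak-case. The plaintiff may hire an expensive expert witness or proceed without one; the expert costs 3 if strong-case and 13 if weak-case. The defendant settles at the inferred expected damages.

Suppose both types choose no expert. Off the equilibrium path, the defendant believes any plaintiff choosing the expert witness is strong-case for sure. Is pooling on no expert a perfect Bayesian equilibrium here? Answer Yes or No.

On path, the defendant holds the prior and pays 9/10·13 + 1/10·3 = 12. Off path (the expert witness), believing strong-case, it pays 13.
strong-case: no expert nets 12; the expert witness nets 13 − 3 = 10. strong-case stays.
weak-case: no expert nets 12; the expert witness nets 13 − 13 = 0. weak-case stays.
No type deviates, so pooling is sustained.

Yes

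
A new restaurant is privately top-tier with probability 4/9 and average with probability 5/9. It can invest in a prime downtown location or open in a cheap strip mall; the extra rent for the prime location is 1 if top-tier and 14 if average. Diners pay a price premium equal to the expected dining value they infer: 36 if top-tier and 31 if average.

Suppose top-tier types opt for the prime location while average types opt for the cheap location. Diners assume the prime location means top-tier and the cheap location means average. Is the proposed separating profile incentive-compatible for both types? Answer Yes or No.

Under these beliefs, the prime location earns price premium 36 and the cheap location earns price premium 31.
top-tier: the prime location nets 36 − 1 = 35; the cheap location nets 31. top-tier prefers the prime location.
average: the prime location nets 36 − 14 = 22; the cheap location nets 31. average prefers the cheap location.
Neither type deviates, so the separating profile is an equilibrium.

Yes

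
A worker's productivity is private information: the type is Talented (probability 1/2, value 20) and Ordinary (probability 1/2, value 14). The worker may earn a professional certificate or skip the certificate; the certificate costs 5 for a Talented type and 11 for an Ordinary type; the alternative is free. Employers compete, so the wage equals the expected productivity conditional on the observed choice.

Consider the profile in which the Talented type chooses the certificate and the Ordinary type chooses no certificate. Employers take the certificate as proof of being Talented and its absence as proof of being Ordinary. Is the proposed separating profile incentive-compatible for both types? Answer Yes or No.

Yes

Under these beliefs, the certificate earns wage 20 and no certificate earns wage 14.
Talented: the certificate nets 20 − 5 = 15; no certificate nets 14. Talented prefers the certificate.
Ordinary: the certificate nets 20 − 11 = 9; no certificate nets 14. Ordinary prefers no certificate.
Neither type deviates, so the separating profile is an equilibrium.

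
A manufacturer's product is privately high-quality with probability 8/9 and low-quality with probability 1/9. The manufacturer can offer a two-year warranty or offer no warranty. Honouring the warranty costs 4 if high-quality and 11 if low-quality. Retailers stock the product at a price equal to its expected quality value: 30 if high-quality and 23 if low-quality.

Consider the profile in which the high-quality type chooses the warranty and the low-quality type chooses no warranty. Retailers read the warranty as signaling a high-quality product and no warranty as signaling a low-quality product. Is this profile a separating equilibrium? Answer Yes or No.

Yes

Under these beliefs, the warranty earns price 30 and no warranty earns price 23.
high-quality: the warranty nets 30 − 4 = 26; no warranty nets 23. high-quality prefers the warranty.
low-quality: the warranty nets 30 − 11 = 19; no warranty nets 23. low-quality prefers no warranty.
Neither type deviates, so the separating profile is an equilibrium.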